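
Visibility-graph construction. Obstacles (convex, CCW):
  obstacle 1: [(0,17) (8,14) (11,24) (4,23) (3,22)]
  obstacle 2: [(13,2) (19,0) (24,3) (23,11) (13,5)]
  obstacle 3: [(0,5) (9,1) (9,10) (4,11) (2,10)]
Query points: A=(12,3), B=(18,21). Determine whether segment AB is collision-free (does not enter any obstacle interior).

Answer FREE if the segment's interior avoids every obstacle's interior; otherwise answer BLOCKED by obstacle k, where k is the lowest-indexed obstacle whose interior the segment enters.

Obstacle 1 [(0,17) (8,14) (11,24) (4,23) (3,22)]:
  edge (0,17)–(8,14): clear
  edge (8,14)–(11,24): clear
  edge (11,24)–(4,23): clear
  edge (4,23)–(3,22): clear
  edge (3,22)–(0,17): clear
  midpoint (15,12) outside
  → clear
Obstacle 2 [(13,2) (19,0) (24,3) (23,11) (13,5)]:
  edge (13,2)–(19,0): clear
  edge (19,0)–(24,3): clear
  edge (24,3)–(23,11): clear
  edge (23,11)–(13,5): clear
  edge (13,5)–(13,2): clear
  midpoint (15,12) outside
  → clear
Obstacle 3 [(0,5) (9,1) (9,10) (4,11) (2,10)]:
  edge (0,5)–(9,1): clear
  edge (9,1)–(9,10): clear
  edge (9,10)–(4,11): clear
  edge (4,11)–(2,10): clear
  edge (2,10)–(0,5): clear
  midpoint (15,12) outside
  → clear

FREE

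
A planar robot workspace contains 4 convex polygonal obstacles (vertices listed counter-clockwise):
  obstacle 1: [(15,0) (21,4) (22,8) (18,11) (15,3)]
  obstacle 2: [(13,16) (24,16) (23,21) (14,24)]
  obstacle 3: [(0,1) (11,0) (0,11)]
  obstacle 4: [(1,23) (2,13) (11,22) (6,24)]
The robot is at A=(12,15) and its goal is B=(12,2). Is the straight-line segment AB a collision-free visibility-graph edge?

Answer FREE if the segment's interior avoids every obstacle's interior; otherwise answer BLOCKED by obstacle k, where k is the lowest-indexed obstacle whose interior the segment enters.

FREE

Obstacle 1 [(15,0) (21,4) (22,8) (18,11) (15,3)]:
  edge (15,0)–(21,4): clear
  edge (21,4)–(22,8): clear
  edge (22,8)–(18,11): clear
  edge (18,11)–(15,3): clear
  edge (15,3)–(15,0): clear
  midpoint (12,17/2) outside
  → clear
Obstacle 2 [(13,16) (24,16) (23,21) (14,24)]:
  edge (13,16)–(24,16): clear
  edge (24,16)–(23,21): clear
  edge (23,21)–(14,24): clear
  edge (14,24)–(13,16): clear
  midpoint (12,17/2) outside
  → clear
Obstacle 3 [(0,1) (11,0) (0,11)]:
  edge (0,1)–(11,0): clear
  edge (11,0)–(0,11): clear
  edge (0,11)–(0,1): clear
  midpoint (12,17/2) outside
  → clear
Obstacle 4 [(1,23) (2,13) (11,22) (6,24)]:
  edge (1,23)–(2,13): clear
  edge (2,13)–(11,22): clear
  edge (11,22)–(6,24): clear
  edge (6,24)–(1,23): clear
  midpoint (12,17/2) outside
  → clear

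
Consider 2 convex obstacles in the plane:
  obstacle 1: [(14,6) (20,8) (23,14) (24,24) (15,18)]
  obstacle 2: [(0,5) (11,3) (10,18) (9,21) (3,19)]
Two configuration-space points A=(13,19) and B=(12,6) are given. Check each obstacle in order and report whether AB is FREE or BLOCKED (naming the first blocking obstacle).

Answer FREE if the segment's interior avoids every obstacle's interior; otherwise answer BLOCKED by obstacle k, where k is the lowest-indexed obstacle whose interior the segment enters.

FREE

Obstacle 1 [(14,6) (20,8) (23,14) (24,24) (15,18)]:
  edge (14,6)–(20,8): clear
  edge (20,8)–(23,14): clear
  edge (23,14)–(24,24): clear
  edge (24,24)–(15,18): clear
  edge (15,18)–(14,6): clear
  midpoint (25/2,25/2) outside
  → clear
Obstacle 2 [(0,5) (11,3) (10,18) (9,21) (3,19)]:
  edge (0,5)–(11,3): clear
  edge (11,3)–(10,18): clear
  edge (10,18)–(9,21): clear
  edge (9,21)–(3,19): clear
  edge (3,19)–(0,5): clear
  midpoint (25/2,25/2) outside
  → clear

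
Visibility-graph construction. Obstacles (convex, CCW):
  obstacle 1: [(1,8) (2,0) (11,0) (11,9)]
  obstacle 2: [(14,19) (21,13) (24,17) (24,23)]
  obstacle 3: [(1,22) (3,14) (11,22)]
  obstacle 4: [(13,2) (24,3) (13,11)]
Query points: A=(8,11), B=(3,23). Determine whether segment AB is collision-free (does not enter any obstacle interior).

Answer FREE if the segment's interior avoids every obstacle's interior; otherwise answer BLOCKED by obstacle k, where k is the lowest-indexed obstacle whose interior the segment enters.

Obstacle 1 [(1,8) (2,0) (11,0) (11,9)]:
  edge (1,8)–(2,0): clear
  edge (2,0)–(11,0): clear
  edge (11,0)–(11,9): clear
  edge (11,9)–(1,8): clear
  midpoint (11/2,17) outside
  → clear
Obstacle 2 [(14,19) (21,13) (24,17) (24,23)]:
  edge (14,19)–(21,13): clear
  edge (21,13)–(24,17): clear
  edge (24,17)–(24,23): clear
  edge (24,23)–(14,19): clear
  midpoint (11/2,17) outside
  → clear
Obstacle 3 [(1,22) (3,14) (11,22)]:
  edge (1,22)–(3,14): clear
  edge (3,14)–(11,22): crosses AB
  edge (11,22)–(1,22): crosses AB
  → BLOCKED
Obstacle 4 [(13,2) (24,3) (13,11)]:
  edge (13,2)–(24,3): clear
  edge (24,3)–(13,11): clear
  edge (13,11)–(13,2): clear
  midpoint (11/2,17) outside
  → clear

BLOCKED by obstacle 3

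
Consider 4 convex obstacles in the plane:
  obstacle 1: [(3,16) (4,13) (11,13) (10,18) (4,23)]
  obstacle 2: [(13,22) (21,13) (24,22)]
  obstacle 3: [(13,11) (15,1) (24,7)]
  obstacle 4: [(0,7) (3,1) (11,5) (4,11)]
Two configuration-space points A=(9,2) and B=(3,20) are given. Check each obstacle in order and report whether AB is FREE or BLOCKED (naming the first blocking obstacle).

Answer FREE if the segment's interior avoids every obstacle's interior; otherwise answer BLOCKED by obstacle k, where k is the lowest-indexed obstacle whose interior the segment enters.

BLOCKED by obstacle 1

Obstacle 1 [(3,16) (4,13) (11,13) (10,18) (4,23)]:
  edge (3,16)–(4,13): clear
  edge (4,13)–(11,13): crosses AB
  edge (11,13)–(10,18): clear
  edge (10,18)–(4,23): clear
  edge (4,23)–(3,16): crosses AB
  → BLOCKED
Obstacle 2 [(13,22) (21,13) (24,22)]:
  edge (13,22)–(21,13): clear
  edge (21,13)–(24,22): clear
  edge (24,22)–(13,22): clear
  midpoint (6,11) outside
  → clear
Obstacle 3 [(13,11) (15,1) (24,7)]:
  edge (13,11)–(15,1): clear
  edge (15,1)–(24,7): clear
  edge (24,7)–(13,11): clear
  midpoint (6,11) outside
  → clear
Obstacle 4 [(0,7) (3,1) (11,5) (4,11)]:
  edge (0,7)–(3,1): clear
  edge (3,1)–(11,5): crosses AB
  edge (11,5)–(4,11): crosses AB
  edge (4,11)–(0,7): clear
  → BLOCKED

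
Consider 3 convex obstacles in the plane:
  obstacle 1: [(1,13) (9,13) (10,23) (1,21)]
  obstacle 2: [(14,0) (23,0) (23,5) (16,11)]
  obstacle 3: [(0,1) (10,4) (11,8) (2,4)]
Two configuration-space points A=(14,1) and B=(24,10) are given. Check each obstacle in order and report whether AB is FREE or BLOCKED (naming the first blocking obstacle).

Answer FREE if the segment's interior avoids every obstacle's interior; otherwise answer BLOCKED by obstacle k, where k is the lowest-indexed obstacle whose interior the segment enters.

Obstacle 1 [(1,13) (9,13) (10,23) (1,21)]:
  edge (1,13)–(9,13): clear
  edge (9,13)–(10,23): clear
  edge (10,23)–(1,21): clear
  edge (1,21)–(1,13): clear
  midpoint (19,11/2) outside
  → clear
Obstacle 2 [(14,0) (23,0) (23,5) (16,11)]:
  edge (14,0)–(23,0): clear
  edge (23,0)–(23,5): clear
  edge (23,5)–(16,11): crosses AB
  edge (16,11)–(14,0): crosses AB
  → BLOCKED
Obstacle 3 [(0,1) (10,4) (11,8) (2,4)]:
  edge (0,1)–(10,4): clear
  edge (10,4)–(11,8): clear
  edge (11,8)–(2,4): clear
  edge (2,4)–(0,1): clear
  midpoint (19,11/2) outside
  → clear

BLOCKED by obstacle 2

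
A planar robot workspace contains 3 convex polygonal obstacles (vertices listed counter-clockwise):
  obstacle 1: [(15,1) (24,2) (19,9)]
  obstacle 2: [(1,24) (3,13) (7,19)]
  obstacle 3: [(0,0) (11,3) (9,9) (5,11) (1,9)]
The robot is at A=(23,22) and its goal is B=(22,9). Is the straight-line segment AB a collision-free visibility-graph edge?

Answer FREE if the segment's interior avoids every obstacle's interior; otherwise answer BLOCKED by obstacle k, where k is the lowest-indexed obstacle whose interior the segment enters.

FREE

Obstacle 1 [(15,1) (24,2) (19,9)]:
  edge (15,1)–(24,2): clear
  edge (24,2)–(19,9): clear
  edge (19,9)–(15,1): clear
  midpoint (45/2,31/2) outside
  → clear
Obstacle 2 [(1,24) (3,13) (7,19)]:
  edge (1,24)–(3,13): clear
  edge (3,13)–(7,19): clear
  edge (7,19)–(1,24): clear
  midpoint (45/2,31/2) outside
  → clear
Obstacle 3 [(0,0) (11,3) (9,9) (5,11) (1,9)]:
  edge (0,0)–(11,3): clear
  edge (11,3)–(9,9): clear
  edge (9,9)–(5,11): clear
  edge (5,11)–(1,9): clear
  edge (1,9)–(0,0): clear
  midpoint (45/2,31/2) outside
  → clear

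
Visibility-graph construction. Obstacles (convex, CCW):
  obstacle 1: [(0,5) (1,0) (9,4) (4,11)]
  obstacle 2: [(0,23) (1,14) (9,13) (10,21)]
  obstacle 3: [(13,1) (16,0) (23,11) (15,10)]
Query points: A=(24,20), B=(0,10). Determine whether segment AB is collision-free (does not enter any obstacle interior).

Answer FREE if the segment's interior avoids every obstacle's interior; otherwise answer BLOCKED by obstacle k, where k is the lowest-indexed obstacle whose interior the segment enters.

Obstacle 1 [(0,5) (1,0) (9,4) (4,11)]:
  edge (0,5)–(1,0): clear
  edge (1,0)–(9,4): clear
  edge (9,4)–(4,11): clear
  edge (4,11)–(0,5): clear
  midpoint (12,15) outside
  → clear
Obstacle 2 [(0,23) (1,14) (9,13) (10,21)]:
  edge (0,23)–(1,14): clear
  edge (1,14)–(9,13): crosses AB
  edge (9,13)–(10,21): crosses AB
  edge (10,21)–(0,23): clear
  → BLOCKED
Obstacle 3 [(13,1) (16,0) (23,11) (15,10)]:
  edge (13,1)–(16,0): clear
  edge (16,0)–(23,11): clear
  edge (23,11)–(15,10): clear
  edge (15,10)–(13,1): clear
  midpoint (12,15) outside
  → clear

BLOCKED by obstacle 2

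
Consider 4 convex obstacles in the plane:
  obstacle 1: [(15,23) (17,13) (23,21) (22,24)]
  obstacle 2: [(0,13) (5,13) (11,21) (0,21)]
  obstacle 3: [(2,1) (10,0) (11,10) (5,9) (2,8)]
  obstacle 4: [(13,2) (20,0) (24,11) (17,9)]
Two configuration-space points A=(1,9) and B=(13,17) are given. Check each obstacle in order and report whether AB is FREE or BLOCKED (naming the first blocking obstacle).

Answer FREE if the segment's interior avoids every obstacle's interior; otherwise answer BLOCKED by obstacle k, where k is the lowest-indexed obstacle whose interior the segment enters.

FREE

Obstacle 1 [(15,23) (17,13) (23,21) (22,24)]:
  edge (15,23)–(17,13): clear
  edge (17,13)–(23,21): clear
  edge (23,21)–(22,24): clear
  edge (22,24)–(15,23): clear
  midpoint (7,13) outside
  → clear
Obstacle 2 [(0,13) (5,13) (11,21) (0,21)]:
  edge (0,13)–(5,13): clear
  edge (5,13)–(11,21): clear
  edge (11,21)–(0,21): clear
  edge (0,21)–(0,13): clear
  midpoint (7,13) outside
  → clear
Obstacle 3 [(2,1) (10,0) (11,10) (5,9) (2,8)]:
  edge (2,1)–(10,0): clear
  edge (10,0)–(11,10): clear
  edge (11,10)–(5,9): clear
  edge (5,9)–(2,8): clear
  edge (2,8)–(2,1): clear
  midpoint (7,13) outside
  → clear
Obstacle 4 [(13,2) (20,0) (24,11) (17,9)]:
  edge (13,2)–(20,0): clear
  edge (20,0)–(24,11): clear
  edge (24,11)–(17,9): clear
  edge (17,9)–(13,2): clear
  midpoint (7,13) outside
  → clear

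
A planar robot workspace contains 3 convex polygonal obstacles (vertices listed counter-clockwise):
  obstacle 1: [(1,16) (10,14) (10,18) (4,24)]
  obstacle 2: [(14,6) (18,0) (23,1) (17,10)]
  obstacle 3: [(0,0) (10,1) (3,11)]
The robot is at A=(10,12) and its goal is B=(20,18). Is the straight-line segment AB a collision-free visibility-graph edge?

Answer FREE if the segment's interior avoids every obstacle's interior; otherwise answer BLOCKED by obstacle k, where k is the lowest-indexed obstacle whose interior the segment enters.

Obstacle 1 [(1,16) (10,14) (10,18) (4,24)]:
  edge (1,16)–(10,14): clear
  edge (10,14)–(10,18): clear
  edge (10,18)–(4,24): clear
  edge (4,24)–(1,16): clear
  midpoint (15,15) outside
  → clear
Obstacle 2 [(14,6) (18,0) (23,1) (17,10)]:
  edge (14,6)–(18,0): clear
  edge (18,0)–(23,1): clear
  edge (23,1)–(17,10): clear
  edge (17,10)–(14,6): clear
  midpoint (15,15) outside
  → clear
Obstacle 3 [(0,0) (10,1) (3,11)]:
  edge (0,0)–(10,1): clear
  edge (10,1)–(3,11): clear
  edge (3,11)–(0,0): clear
  midpoint (15,15) outside
  → clear

FREE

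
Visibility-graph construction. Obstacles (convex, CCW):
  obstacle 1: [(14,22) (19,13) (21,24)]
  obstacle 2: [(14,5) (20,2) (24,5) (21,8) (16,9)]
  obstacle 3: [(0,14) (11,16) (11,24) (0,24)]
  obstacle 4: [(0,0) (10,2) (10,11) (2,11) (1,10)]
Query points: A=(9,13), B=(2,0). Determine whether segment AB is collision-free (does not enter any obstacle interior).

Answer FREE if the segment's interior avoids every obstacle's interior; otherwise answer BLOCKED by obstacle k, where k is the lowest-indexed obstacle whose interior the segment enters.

Obstacle 1 [(14,22) (19,13) (21,24)]:
  edge (14,22)–(19,13): clear
  edge (19,13)–(21,24): clear
  edge (21,24)–(14,22): clear
  midpoint (11/2,13/2) outside
  → clear
Obstacle 2 [(14,5) (20,2) (24,5) (21,8) (16,9)]:
  edge (14,5)–(20,2): clear
  edge (20,2)–(24,5): clear
  edge (24,5)–(21,8): clear
  edge (21,8)–(16,9): clear
  edge (16,9)–(14,5): clear
  midpoint (11/2,13/2) outside
  → clear
Obstacle 3 [(0,14) (11,16) (11,24) (0,24)]:
  edge (0,14)–(11,16): clear
  edge (11,16)–(11,24): clear
  edge (11,24)–(0,24): clear
  edge (0,24)–(0,14): clear
  midpoint (11/2,13/2) outside
  → clear
Obstacle 4 [(0,0) (10,2) (10,11) (2,11) (1,10)]:
  edge (0,0)–(10,2): crosses AB
  edge (10,2)–(10,11): clear
  edge (10,11)–(2,11): crosses AB
  edge (2,11)–(1,10): clear
  edge (1,10)–(0,0): clear
  → BLOCKED

BLOCKED by obstacle 4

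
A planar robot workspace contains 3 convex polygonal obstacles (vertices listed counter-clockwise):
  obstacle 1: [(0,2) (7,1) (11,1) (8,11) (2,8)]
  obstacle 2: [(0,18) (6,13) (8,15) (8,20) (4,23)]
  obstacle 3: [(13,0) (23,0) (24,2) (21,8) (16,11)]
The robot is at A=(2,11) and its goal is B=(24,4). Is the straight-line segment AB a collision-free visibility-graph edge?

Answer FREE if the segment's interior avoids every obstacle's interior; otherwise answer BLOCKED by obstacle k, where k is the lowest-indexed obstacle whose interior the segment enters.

BLOCKED by obstacle 1

Obstacle 1 [(0,2) (7,1) (11,1) (8,11) (2,8)]:
  edge (0,2)–(7,1): clear
  edge (7,1)–(11,1): clear
  edge (11,1)–(8,11): crosses AB
  edge (8,11)–(2,8): crosses AB
  edge (2,8)–(0,2): clear
  → BLOCKED
Obstacle 2 [(0,18) (6,13) (8,15) (8,20) (4,23)]:
  edge (0,18)–(6,13): clear
  edge (6,13)–(8,15): clear
  edge (8,15)–(8,20): clear
  edge (8,20)–(4,23): clear
  edge (4,23)–(0,18): clear
  midpoint (13,15/2) outside
  → clear
Obstacle 3 [(13,0) (23,0) (24,2) (21,8) (16,11)]:
  edge (13,0)–(23,0): clear
  edge (23,0)–(24,2): clear
  edge (24,2)–(21,8): crosses AB
  edge (21,8)–(16,11): clear
  edge (16,11)–(13,0): crosses AB
  → BLOCKED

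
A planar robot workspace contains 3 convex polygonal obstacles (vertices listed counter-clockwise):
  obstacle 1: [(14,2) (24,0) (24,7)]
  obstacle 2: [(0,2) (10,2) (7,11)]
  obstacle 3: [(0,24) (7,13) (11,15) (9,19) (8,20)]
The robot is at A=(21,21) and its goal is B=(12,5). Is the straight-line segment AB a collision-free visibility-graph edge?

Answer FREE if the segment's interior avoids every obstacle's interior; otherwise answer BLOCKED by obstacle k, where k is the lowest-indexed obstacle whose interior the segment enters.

Obstacle 1 [(14,2) (24,0) (24,7)]:
  edge (14,2)–(24,0): clear
  edge (24,0)–(24,7): clear
  edge (24,7)–(14,2): clear
  midpoint (33/2,13) outside
  → clear
Obstacle 2 [(0,2) (10,2) (7,11)]:
  edge (0,2)–(10,2): clear
  edge (10,2)–(7,11): clear
  edge (7,11)–(0,2): clear
  midpoint (33/2,13) outside
  → clear
Obstacle 3 [(0,24) (7,13) (11,15) (9,19) (8,20)]:
  edge (0,24)–(7,13): clear
  edge (7,13)–(11,15): clear
  edge (11,15)–(9,19): clear
  edge (9,19)–(8,20): clear
  edge (8,20)–(0,24): clear
  midpoint (33/2,13) outside
  → clear

FREE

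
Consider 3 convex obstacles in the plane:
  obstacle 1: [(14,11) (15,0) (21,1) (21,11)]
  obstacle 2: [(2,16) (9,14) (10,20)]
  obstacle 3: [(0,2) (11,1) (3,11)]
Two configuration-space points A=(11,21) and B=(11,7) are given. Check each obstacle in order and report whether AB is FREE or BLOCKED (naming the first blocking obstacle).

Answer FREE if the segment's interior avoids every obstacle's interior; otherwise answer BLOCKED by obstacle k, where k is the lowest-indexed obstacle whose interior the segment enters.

Obstacle 1 [(14,11) (15,0) (21,1) (21,11)]:
  edge (14,11)–(15,0): clear
  edge (15,0)–(21,1): clear
  edge (21,1)–(21,11): clear
  edge (21,11)–(14,11): clear
  midpoint (11,14) outside
  → clear
Obstacle 2 [(2,16) (9,14) (10,20)]:
  edge (2,16)–(9,14): clear
  edge (9,14)–(10,20): clear
  edge (10,20)–(2,16): clear
  midpoint (11,14) outside
  → clear
Obstacle 3 [(0,2) (11,1) (3,11)]:
  edge (0,2)–(11,1): clear
  edge (11,1)–(3,11): clear
  edge (3,11)–(0,2): clear
  midpoint (11,14) outside
  → clear

FREE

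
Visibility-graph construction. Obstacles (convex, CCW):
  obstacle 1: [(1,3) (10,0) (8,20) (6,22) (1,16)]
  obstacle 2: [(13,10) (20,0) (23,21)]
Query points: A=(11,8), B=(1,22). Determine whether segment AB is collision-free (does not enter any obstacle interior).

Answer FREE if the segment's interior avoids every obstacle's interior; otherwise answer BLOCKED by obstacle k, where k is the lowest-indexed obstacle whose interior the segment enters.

BLOCKED by obstacle 1

Obstacle 1 [(1,3) (10,0) (8,20) (6,22) (1,16)]:
  edge (1,3)–(10,0): clear
  edge (10,0)–(8,20): crosses AB
  edge (8,20)–(6,22): clear
  edge (6,22)–(1,16): crosses AB
  edge (1,16)–(1,3): clear
  → BLOCKED
Obstacle 2 [(13,10) (20,0) (23,21)]:
  edge (13,10)–(20,0): clear
  edge (20,0)–(23,21): clear
  edge (23,21)–(13,10): clear
  midpoint (6,15) outside
  → clear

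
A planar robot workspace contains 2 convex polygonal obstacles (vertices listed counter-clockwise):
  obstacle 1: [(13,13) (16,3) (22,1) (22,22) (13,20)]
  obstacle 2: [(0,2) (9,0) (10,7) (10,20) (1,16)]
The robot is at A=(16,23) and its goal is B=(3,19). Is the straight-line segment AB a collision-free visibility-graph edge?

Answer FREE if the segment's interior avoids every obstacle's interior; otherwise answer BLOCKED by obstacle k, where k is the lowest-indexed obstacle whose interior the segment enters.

Obstacle 1 [(13,13) (16,3) (22,1) (22,22) (13,20)]:
  edge (13,13)–(16,3): clear
  edge (16,3)–(22,1): clear
  edge (22,1)–(22,22): clear
  edge (22,22)–(13,20): clear
  edge (13,20)–(13,13): clear
  midpoint (19/2,21) outside
  → clear
Obstacle 2 [(0,2) (9,0) (10,7) (10,20) (1,16)]:
  edge (0,2)–(9,0): clear
  edge (9,0)–(10,7): clear
  edge (10,7)–(10,20): clear
  edge (10,20)–(1,16): clear
  edge (1,16)–(0,2): clear
  midpoint (19/2,21) outside
  → clear

FREE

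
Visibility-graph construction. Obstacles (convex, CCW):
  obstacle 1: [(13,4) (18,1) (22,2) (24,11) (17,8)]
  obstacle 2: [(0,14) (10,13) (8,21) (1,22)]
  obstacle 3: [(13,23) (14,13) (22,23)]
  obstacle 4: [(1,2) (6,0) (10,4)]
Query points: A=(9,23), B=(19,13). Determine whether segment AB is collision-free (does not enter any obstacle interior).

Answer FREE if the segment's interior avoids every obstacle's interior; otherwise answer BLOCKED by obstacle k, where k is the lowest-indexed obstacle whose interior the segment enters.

Obstacle 1 [(13,4) (18,1) (22,2) (24,11) (17,8)]:
  edge (13,4)–(18,1): clear
  edge (18,1)–(22,2): clear
  edge (22,2)–(24,11): clear
  edge (24,11)–(17,8): clear
  edge (17,8)–(13,4): clear
  midpoint (14,18) outside
  → clear
Obstacle 2 [(0,14) (10,13) (8,21) (1,22)]:
  edge (0,14)–(10,13): clear
  edge (10,13)–(8,21): clear
  edge (8,21)–(1,22): clear
  edge (1,22)–(0,14): clear
  midpoint (14,18) outside
  → clear
Obstacle 3 [(13,23) (14,13) (22,23)]:
  edge (13,23)–(14,13): crosses AB
  edge (14,13)–(22,23): crosses AB
  edge (22,23)–(13,23): clear
  → BLOCKED
Obstacle 4 [(1,2) (6,0) (10,4)]:
  edge (1,2)–(6,0): clear
  edge (6,0)–(10,4): clear
  edge (10,4)–(1,2): clear
  midpoint (14,18) outside
  → clear

BLOCKED by obstacle 3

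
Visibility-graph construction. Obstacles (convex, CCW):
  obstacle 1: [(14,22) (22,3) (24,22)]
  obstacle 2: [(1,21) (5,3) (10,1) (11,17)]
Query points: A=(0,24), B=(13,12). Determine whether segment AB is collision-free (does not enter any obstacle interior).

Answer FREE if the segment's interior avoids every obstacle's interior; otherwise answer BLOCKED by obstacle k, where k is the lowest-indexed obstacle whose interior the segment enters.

Obstacle 1 [(14,22) (22,3) (24,22)]:
  edge (14,22)–(22,3): clear
  edge (22,3)–(24,22): clear
  edge (24,22)–(14,22): clear
  midpoint (13/2,18) outside
  → clear
Obstacle 2 [(1,21) (5,3) (10,1) (11,17)]:
  edge (1,21)–(5,3): clear
  edge (5,3)–(10,1): clear
  edge (10,1)–(11,17): crosses AB
  edge (11,17)–(1,21): crosses AB
  → BLOCKED

BLOCKED by obstacle 2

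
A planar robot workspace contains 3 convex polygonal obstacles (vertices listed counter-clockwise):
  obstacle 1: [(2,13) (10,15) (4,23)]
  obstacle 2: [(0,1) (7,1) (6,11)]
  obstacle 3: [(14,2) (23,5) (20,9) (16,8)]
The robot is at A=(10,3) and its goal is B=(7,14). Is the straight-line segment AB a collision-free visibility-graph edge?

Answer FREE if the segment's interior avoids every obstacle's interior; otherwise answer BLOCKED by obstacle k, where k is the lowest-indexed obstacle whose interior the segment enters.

Obstacle 1 [(2,13) (10,15) (4,23)]:
  edge (2,13)–(10,15): clear
  edge (10,15)–(4,23): clear
  edge (4,23)–(2,13): clear
  midpoint (17/2,17/2) outside
  → clear
Obstacle 2 [(0,1) (7,1) (6,11)]:
  edge (0,1)–(7,1): clear
  edge (7,1)–(6,11): clear
  edge (6,11)–(0,1): clear
  midpoint (17/2,17/2) outside
  → clear
Obstacle 3 [(14,2) (23,5) (20,9) (16,8)]:
  edge (14,2)–(23,5): clear
  edge (23,5)–(20,9): clear
  edge (20,9)–(16,8): clear
  edge (16,8)–(14,2): clear
  midpoint (17/2,17/2) outside
  → clear

FREE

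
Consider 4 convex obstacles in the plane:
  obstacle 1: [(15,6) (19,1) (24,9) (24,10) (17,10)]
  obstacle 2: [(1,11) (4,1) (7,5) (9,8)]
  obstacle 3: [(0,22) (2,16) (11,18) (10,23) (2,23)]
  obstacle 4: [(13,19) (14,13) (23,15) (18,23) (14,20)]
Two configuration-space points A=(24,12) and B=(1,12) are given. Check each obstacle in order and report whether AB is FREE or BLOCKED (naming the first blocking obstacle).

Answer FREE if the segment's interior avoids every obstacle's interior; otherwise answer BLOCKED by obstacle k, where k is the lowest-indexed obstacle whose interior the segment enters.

Obstacle 1 [(15,6) (19,1) (24,9) (24,10) (17,10)]:
  edge (15,6)–(19,1): clear
  edge (19,1)–(24,9): clear
  edge (24,9)–(24,10): clear
  edge (24,10)–(17,10): clear
  edge (17,10)–(15,6): clear
  midpoint (25/2,12) outside
  → clear
Obstacle 2 [(1,11) (4,1) (7,5) (9,8)]:
  edge (1,11)–(4,1): clear
  edge (4,1)–(7,5): clear
  edge (7,5)–(9,8): clear
  edge (9,8)–(1,11): clear
  midpoint (25/2,12) outside
  → clear
Obstacle 3 [(0,22) (2,16) (11,18) (10,23) (2,23)]:
  edge (0,22)–(2,16): clear
  edge (2,16)–(11,18): clear
  edge (11,18)–(10,23): clear
  edge (10,23)–(2,23): clear
  edge (2,23)–(0,22): clear
  midpoint (25/2,12) outside
  → clear
Obstacle 4 [(13,19) (14,13) (23,15) (18,23) (14,20)]:
  edge (13,19)–(14,13): clear
  edge (14,13)–(23,15): clear
  edge (23,15)–(18,23): clear
  edge (18,23)–(14,20): clear
  edge (14,20)–(13,19): clear
  midpoint (25/2,12) outside
  → clear

FREE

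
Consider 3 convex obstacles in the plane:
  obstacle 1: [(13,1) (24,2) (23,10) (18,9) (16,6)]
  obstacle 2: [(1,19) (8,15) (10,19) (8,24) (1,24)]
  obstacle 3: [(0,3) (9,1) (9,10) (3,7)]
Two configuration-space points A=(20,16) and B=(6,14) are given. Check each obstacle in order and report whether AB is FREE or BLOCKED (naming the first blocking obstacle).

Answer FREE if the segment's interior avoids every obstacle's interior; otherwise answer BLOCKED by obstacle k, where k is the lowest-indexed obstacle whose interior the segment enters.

FREE

Obstacle 1 [(13,1) (24,2) (23,10) (18,9) (16,6)]:
  edge (13,1)–(24,2): clear
  edge (24,2)–(23,10): clear
  edge (23,10)–(18,9): clear
  edge (18,9)–(16,6): clear
  edge (16,6)–(13,1): clear
  midpoint (13,15) outside
  → clear
Obstacle 2 [(1,19) (8,15) (10,19) (8,24) (1,24)]:
  edge (1,19)–(8,15): clear
  edge (8,15)–(10,19): clear
  edge (10,19)–(8,24): clear
  edge (8,24)–(1,24): clear
  edge (1,24)–(1,19): clear
  midpoint (13,15) outside
  → clear
Obstacle 3 [(0,3) (9,1) (9,10) (3,7)]:
  edge (0,3)–(9,1): clear
  edge (9,1)–(9,10): clear
  edge (9,10)–(3,7): clear
  edge (3,7)–(0,3): clear
  midpoint (13,15) outside
  → clear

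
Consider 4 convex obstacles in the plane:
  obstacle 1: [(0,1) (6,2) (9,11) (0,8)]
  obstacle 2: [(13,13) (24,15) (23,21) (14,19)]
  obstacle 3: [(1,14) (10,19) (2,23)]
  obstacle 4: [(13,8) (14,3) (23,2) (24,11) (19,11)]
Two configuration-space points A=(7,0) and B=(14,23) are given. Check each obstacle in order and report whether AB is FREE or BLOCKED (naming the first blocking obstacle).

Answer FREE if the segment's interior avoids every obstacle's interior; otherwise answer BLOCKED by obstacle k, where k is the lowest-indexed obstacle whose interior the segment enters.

FREE

Obstacle 1 [(0,1) (6,2) (9,11) (0,8)]:
  edge (0,1)–(6,2): clear
  edge (6,2)–(9,11): clear
  edge (9,11)–(0,8): clear
  edge (0,8)–(0,1): clear
  midpoint (21/2,23/2) outside
  → clear
Obstacle 2 [(13,13) (24,15) (23,21) (14,19)]:
  edge (13,13)–(24,15): clear
  edge (24,15)–(23,21): clear
  edge (23,21)–(14,19): clear
  edge (14,19)–(13,13): clear
  midpoint (21/2,23/2) outside
  → clear
Obstacle 3 [(1,14) (10,19) (2,23)]:
  edge (1,14)–(10,19): clear
  edge (10,19)–(2,23): clear
  edge (2,23)–(1,14): clear
  midpoint (21/2,23/2) outside
  → clear
Obstacle 4 [(13,8) (14,3) (23,2) (24,11) (19,11)]:
  edge (13,8)–(14,3): clear
  edge (14,3)–(23,2): clear
  edge (23,2)–(24,11): clear
  edge (24,11)–(19,11): clear
  edge (19,11)–(13,8): clear
  midpoint (21/2,23/2) outside
  → clear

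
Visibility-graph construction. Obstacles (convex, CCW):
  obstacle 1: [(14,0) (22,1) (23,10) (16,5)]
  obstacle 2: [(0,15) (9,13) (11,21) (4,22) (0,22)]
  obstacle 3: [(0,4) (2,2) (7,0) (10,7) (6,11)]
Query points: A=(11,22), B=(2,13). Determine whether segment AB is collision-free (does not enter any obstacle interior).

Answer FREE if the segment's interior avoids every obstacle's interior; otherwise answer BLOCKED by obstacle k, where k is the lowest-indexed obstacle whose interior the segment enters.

Obstacle 1 [(14,0) (22,1) (23,10) (16,5)]:
  edge (14,0)–(22,1): clear
  edge (22,1)–(23,10): clear
  edge (23,10)–(16,5): clear
  edge (16,5)–(14,0): clear
  midpoint (13/2,35/2) outside
  → clear
Obstacle 2 [(0,15) (9,13) (11,21) (4,22) (0,22)]:
  edge (0,15)–(9,13): crosses AB
  edge (9,13)–(11,21): clear
  edge (11,21)–(4,22): crosses AB
  edge (4,22)–(0,22): clear
  edge (0,22)–(0,15): clear
  → BLOCKED
Obstacle 3 [(0,4) (2,2) (7,0) (10,7) (6,11)]:
  edge (0,4)–(2,2): clear
  edge (2,2)–(7,0): clear
  edge (7,0)–(10,7): clear
  edge (10,7)–(6,11): clear
  edge (6,11)–(0,4): clear
  midpoint (13/2,35/2) outside
  → clear

BLOCKED by obstacle 2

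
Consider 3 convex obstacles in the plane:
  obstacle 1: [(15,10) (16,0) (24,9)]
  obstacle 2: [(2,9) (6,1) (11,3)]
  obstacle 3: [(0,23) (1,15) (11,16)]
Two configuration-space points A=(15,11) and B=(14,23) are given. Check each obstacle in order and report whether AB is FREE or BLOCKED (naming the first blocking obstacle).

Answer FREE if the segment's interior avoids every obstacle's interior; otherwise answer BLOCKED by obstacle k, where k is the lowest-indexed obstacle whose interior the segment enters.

FREE

Obstacle 1 [(15,10) (16,0) (24,9)]:
  edge (15,10)–(16,0): clear
  edge (16,0)–(24,9): clear
  edge (24,9)–(15,10): clear
  midpoint (29/2,17) outside
  → clear
Obstacle 2 [(2,9) (6,1) (11,3)]:
  edge (2,9)–(6,1): clear
  edge (6,1)–(11,3): clear
  edge (11,3)–(2,9): clear
  midpoint (29/2,17) outside
  → clear
Obstacle 3 [(0,23) (1,15) (11,16)]:
  edge (0,23)–(1,15): clear
  edge (1,15)–(11,16): clear
  edge (11,16)–(0,23): clear
  midpoint (29/2,17) outside
  → clear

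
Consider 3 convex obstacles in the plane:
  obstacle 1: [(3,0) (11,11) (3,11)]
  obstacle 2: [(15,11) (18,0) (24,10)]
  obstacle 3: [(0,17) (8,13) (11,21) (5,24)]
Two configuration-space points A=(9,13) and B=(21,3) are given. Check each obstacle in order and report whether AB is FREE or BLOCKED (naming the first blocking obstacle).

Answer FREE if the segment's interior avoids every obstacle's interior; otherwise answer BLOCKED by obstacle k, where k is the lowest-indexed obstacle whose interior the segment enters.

BLOCKED by obstacle 2

Obstacle 1 [(3,0) (11,11) (3,11)]:
  edge (3,0)–(11,11): clear
  edge (11,11)–(3,11): clear
  edge (3,11)–(3,0): clear
  midpoint (15,8) outside
  → clear
Obstacle 2 [(15,11) (18,0) (24,10)]:
  edge (15,11)–(18,0): crosses AB
  edge (18,0)–(24,10): crosses AB
  edge (24,10)–(15,11): clear
  → BLOCKED
Obstacle 3 [(0,17) (8,13) (11,21) (5,24)]:
  edge (0,17)–(8,13): clear
  edge (8,13)–(11,21): clear
  edge (11,21)–(5,24): clear
  edge (5,24)–(0,17): clear
  midpoint (15,8) outside
  → clear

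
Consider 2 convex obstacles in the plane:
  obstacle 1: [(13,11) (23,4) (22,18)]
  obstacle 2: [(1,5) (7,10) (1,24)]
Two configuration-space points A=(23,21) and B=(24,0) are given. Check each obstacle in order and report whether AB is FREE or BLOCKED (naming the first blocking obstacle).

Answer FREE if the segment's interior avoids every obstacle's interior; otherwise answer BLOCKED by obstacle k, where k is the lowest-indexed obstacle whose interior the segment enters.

Obstacle 1 [(13,11) (23,4) (22,18)]:
  edge (13,11)–(23,4): clear
  edge (23,4)–(22,18): clear
  edge (22,18)–(13,11): clear
  midpoint (47/2,21/2) outside
  → clear
Obstacle 2 [(1,5) (7,10) (1,24)]:
  edge (1,5)–(7,10): clear
  edge (7,10)–(1,24): clear
  edge (1,24)–(1,5): clear
  midpoint (47/2,21/2) outside
  → clear

FREE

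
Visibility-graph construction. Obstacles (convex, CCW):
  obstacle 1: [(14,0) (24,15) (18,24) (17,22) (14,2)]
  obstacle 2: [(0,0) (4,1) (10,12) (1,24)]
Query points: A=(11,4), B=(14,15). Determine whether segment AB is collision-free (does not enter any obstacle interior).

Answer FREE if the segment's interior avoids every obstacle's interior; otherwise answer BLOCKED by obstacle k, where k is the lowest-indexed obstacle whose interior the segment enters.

FREE

Obstacle 1 [(14,0) (24,15) (18,24) (17,22) (14,2)]:
  edge (14,0)–(24,15): clear
  edge (24,15)–(18,24): clear
  edge (18,24)–(17,22): clear
  edge (17,22)–(14,2): clear
  edge (14,2)–(14,0): clear
  midpoint (25/2,19/2) outside
  → clear
Obstacle 2 [(0,0) (4,1) (10,12) (1,24)]:
  edge (0,0)–(4,1): clear
  edge (4,1)–(10,12): clear
  edge (10,12)–(1,24): clear
  edge (1,24)–(0,0): clear
  midpoint (25/2,19/2) outside
  → clear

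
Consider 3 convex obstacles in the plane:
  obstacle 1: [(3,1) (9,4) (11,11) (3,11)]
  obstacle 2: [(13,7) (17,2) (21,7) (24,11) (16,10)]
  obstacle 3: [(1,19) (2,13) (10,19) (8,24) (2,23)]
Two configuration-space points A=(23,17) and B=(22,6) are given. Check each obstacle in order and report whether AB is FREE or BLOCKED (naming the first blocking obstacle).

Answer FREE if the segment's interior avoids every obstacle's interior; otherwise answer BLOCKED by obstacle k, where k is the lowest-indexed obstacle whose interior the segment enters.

Obstacle 1 [(3,1) (9,4) (11,11) (3,11)]:
  edge (3,1)–(9,4): clear
  edge (9,4)–(11,11): clear
  edge (11,11)–(3,11): clear
  edge (3,11)–(3,1): clear
  midpoint (45/2,23/2) outside
  → clear
Obstacle 2 [(13,7) (17,2) (21,7) (24,11) (16,10)]:
  edge (13,7)–(17,2): clear
  edge (17,2)–(21,7): clear
  edge (21,7)–(24,11): crosses AB
  edge (24,11)–(16,10): crosses AB
  edge (16,10)–(13,7): clear
  → BLOCKED
Obstacle 3 [(1,19) (2,13) (10,19) (8,24) (2,23)]:
  edge (1,19)–(2,13): clear
  edge (2,13)–(10,19): clear
  edge (10,19)–(8,24): clear
  edge (8,24)–(2,23): clear
  edge (2,23)–(1,19): clear
  midpoint (45/2,23/2) outside
  → clear

BLOCKED by obstacle 2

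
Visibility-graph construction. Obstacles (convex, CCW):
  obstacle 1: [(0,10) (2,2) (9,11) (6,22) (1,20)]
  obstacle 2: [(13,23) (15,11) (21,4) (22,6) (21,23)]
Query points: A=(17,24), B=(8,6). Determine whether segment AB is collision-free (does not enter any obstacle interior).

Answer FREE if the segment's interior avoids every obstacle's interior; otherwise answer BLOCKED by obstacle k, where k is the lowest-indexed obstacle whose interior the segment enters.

Obstacle 1 [(0,10) (2,2) (9,11) (6,22) (1,20)]:
  edge (0,10)–(2,2): clear
  edge (2,2)–(9,11): clear
  edge (9,11)–(6,22): clear
  edge (6,22)–(1,20): clear
  edge (1,20)–(0,10): clear
  midpoint (25/2,15) outside
  → clear
Obstacle 2 [(13,23) (15,11) (21,4) (22,6) (21,23)]:
  edge (13,23)–(15,11): crosses AB
  edge (15,11)–(21,4): clear
  edge (21,4)–(22,6): clear
  edge (22,6)–(21,23): clear
  edge (21,23)–(13,23): crosses AB
  → BLOCKED

BLOCKED by obstacle 2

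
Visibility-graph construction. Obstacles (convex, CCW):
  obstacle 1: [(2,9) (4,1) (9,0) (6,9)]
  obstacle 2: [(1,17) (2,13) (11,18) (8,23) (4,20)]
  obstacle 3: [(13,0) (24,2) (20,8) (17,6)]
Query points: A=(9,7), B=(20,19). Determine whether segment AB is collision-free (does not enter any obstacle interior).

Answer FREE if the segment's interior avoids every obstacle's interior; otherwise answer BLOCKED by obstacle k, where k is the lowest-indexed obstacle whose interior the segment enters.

FREE

Obstacle 1 [(2,9) (4,1) (9,0) (6,9)]:
  edge (2,9)–(4,1): clear
  edge (4,1)–(9,0): clear
  edge (9,0)–(6,9): clear
  edge (6,9)–(2,9): clear
  midpoint (29/2,13) outside
  → clear
Obstacle 2 [(1,17) (2,13) (11,18) (8,23) (4,20)]:
  edge (1,17)–(2,13): clear
  edge (2,13)–(11,18): clear
  edge (11,18)–(8,23): clear
  edge (8,23)–(4,20): clear
  edge (4,20)–(1,17): clear
  midpoint (29/2,13) outside
  → clear
Obstacle 3 [(13,0) (24,2) (20,8) (17,6)]:
  edge (13,0)–(24,2): clear
  edge (24,2)–(20,8): clear
  edge (20,8)–(17,6): clear
  edge (17,6)–(13,0): clear
  midpoint (29/2,13) outside
  → clear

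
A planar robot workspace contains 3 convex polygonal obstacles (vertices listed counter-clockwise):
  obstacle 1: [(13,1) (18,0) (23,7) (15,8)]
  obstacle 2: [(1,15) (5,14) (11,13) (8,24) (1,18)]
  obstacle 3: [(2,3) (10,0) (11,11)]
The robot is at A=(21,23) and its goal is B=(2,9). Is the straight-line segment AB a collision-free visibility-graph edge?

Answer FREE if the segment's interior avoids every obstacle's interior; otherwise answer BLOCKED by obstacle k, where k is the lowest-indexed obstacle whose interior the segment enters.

Obstacle 1 [(13,1) (18,0) (23,7) (15,8)]:
  edge (13,1)–(18,0): clear
  edge (18,0)–(23,7): clear
  edge (23,7)–(15,8): clear
  edge (15,8)–(13,1): clear
  midpoint (23/2,16) outside
  → clear
Obstacle 2 [(1,15) (5,14) (11,13) (8,24) (1,18)]:
  edge (1,15)–(5,14): clear
  edge (5,14)–(11,13): crosses AB
  edge (11,13)–(8,24): crosses AB
  edge (8,24)–(1,18): clear
  edge (1,18)–(1,15): clear
  → BLOCKED
Obstacle 3 [(2,3) (10,0) (11,11)]:
  edge (2,3)–(10,0): clear
  edge (10,0)–(11,11): clear
  edge (11,11)–(2,3): clear
  midpoint (23/2,16) outside
  → clear

BLOCKED by obstacle 2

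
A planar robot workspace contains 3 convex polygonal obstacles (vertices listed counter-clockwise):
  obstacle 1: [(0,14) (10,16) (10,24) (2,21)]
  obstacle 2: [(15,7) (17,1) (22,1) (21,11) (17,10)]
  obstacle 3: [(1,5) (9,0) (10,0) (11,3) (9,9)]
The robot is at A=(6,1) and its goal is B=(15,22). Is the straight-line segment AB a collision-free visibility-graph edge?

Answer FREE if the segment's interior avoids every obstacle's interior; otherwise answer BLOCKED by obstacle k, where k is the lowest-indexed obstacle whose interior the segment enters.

Obstacle 1 [(0,14) (10,16) (10,24) (2,21)]:
  edge (0,14)–(10,16): clear
  edge (10,16)–(10,24): clear
  edge (10,24)–(2,21): clear
  edge (2,21)–(0,14): clear
  midpoint (21/2,23/2) outside
  → clear
Obstacle 2 [(15,7) (17,1) (22,1) (21,11) (17,10)]:
  edge (15,7)–(17,1): clear
  edge (17,1)–(22,1): clear
  edge (22,1)–(21,11): clear
  edge (21,11)–(17,10): clear
  edge (17,10)–(15,7): clear
  midpoint (21/2,23/2) outside
  → clear
Obstacle 3 [(1,5) (9,0) (10,0) (11,3) (9,9)]:
  edge (1,5)–(9,0): crosses AB
  edge (9,0)–(10,0): clear
  edge (10,0)–(11,3): clear
  edge (11,3)–(9,9): crosses AB
  edge (9,9)–(1,5): clear
  → BLOCKED

BLOCKED by obstacle 3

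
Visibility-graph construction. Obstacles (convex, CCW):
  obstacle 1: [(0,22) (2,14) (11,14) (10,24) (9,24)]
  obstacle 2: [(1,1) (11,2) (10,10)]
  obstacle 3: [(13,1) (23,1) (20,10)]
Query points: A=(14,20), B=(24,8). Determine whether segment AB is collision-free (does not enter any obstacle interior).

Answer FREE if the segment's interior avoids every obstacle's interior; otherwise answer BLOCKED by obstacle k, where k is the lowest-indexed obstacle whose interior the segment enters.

FREE

Obstacle 1 [(0,22) (2,14) (11,14) (10,24) (9,24)]:
  edge (0,22)–(2,14): clear
  edge (2,14)–(11,14): clear
  edge (11,14)–(10,24): clear
  edge (10,24)–(9,24): clear
  edge (9,24)–(0,22): clear
  midpoint (19,14) outside
  → clear
Obstacle 2 [(1,1) (11,2) (10,10)]:
  edge (1,1)–(11,2): clear
  edge (11,2)–(10,10): clear
  edge (10,10)–(1,1): clear
  midpoint (19,14) outside
  → clear
Obstacle 3 [(13,1) (23,1) (20,10)]:
  edge (13,1)–(23,1): clear
  edge (23,1)–(20,10): clear
  edge (20,10)–(13,1): clear
  midpoint (19,14) outside
  → clear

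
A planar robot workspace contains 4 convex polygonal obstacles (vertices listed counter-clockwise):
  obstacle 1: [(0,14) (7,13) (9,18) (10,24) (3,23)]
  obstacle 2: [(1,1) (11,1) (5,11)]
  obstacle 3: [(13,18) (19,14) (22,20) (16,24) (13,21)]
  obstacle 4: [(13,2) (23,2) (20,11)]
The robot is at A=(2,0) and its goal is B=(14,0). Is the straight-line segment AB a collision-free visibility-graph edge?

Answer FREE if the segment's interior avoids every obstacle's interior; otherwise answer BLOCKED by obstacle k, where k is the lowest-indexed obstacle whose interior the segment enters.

FREE

Obstacle 1 [(0,14) (7,13) (9,18) (10,24) (3,23)]:
  edge (0,14)–(7,13): clear
  edge (7,13)–(9,18): clear
  edge (9,18)–(10,24): clear
  edge (10,24)–(3,23): clear
  edge (3,23)–(0,14): clear
  midpoint (8,0) outside
  → clear
Obstacle 2 [(1,1) (11,1) (5,11)]:
  edge (1,1)–(11,1): clear
  edge (11,1)–(5,11): clear
  edge (5,11)–(1,1): clear
  midpoint (8,0) outside
  → clear
Obstacle 3 [(13,18) (19,14) (22,20) (16,24) (13,21)]:
  edge (13,18)–(19,14): clear
  edge (19,14)–(22,20): clear
  edge (22,20)–(16,24): clear
  edge (16,24)–(13,21): clear
  edge (13,21)–(13,18): clear
  midpoint (8,0) outside
  → clear
Obstacle 4 [(13,2) (23,2) (20,11)]:
  edge (13,2)–(23,2): clear
  edge (23,2)–(20,11): clear
  edge (20,11)–(13,2): clear
  midpoint (8,0) outside
  → clear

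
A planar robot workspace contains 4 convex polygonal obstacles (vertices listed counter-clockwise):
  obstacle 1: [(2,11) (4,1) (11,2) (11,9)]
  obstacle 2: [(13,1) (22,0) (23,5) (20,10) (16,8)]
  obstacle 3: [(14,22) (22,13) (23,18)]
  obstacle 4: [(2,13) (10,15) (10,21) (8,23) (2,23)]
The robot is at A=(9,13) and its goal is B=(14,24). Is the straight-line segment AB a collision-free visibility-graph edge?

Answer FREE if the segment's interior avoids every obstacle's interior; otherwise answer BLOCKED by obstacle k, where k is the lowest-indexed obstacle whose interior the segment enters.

BLOCKED by obstacle 4

Obstacle 1 [(2,11) (4,1) (11,2) (11,9)]:
  edge (2,11)–(4,1): clear
  edge (4,1)–(11,2): clear
  edge (11,2)–(11,9): clear
  edge (11,9)–(2,11): clear
  midpoint (23/2,37/2) outside
  → clear
Obstacle 2 [(13,1) (22,0) (23,5) (20,10) (16,8)]:
  edge (13,1)–(22,0): clear
  edge (22,0)–(23,5): clear
  edge (23,5)–(20,10): clear
  edge (20,10)–(16,8): clear
  edge (16,8)–(13,1): clear
  midpoint (23/2,37/2) outside
  → clear
Obstacle 3 [(14,22) (22,13) (23,18)]:
  edge (14,22)–(22,13): clear
  edge (22,13)–(23,18): clear
  edge (23,18)–(14,22): clear
  midpoint (23/2,37/2) outside
  → clear
Obstacle 4 [(2,13) (10,15) (10,21) (8,23) (2,23)]:
  edge (2,13)–(10,15): crosses AB
  edge (10,15)–(10,21): crosses AB
  edge (10,21)–(8,23): clear
  edge (8,23)–(2,23): clear
  edge (2,23)–(2,13): clear
  → BLOCKED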